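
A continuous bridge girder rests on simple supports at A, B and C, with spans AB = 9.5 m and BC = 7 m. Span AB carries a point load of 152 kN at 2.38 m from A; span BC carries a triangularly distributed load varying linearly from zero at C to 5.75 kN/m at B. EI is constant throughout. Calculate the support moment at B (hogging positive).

Take M_B as the redundant. Released structure: two simple spans AB and BC with a hinge at B.
End slopes at the hinge B, treating each span as simply supported:
  span AB: point load 152 at a = 2.38: Pab(L + a)/(6LEI) = 536.8/EI
  span BC: triangular load, peak 5.75: w₀L³/(45EI) = 43.83/EI
  relative rotation θ_0 = (536.8 + 43.83)/EI = 580.7/EI
A unit hogging moment at B produces rotation L₁/(3EI) + L₂/(3EI) = 5.5/EI.
Compatibility: M_B·(L₁+L₂)/(3EI) = θ_0, giving M_B = 105.6 kN·m (hogging).

M_B = 105.6 kN·m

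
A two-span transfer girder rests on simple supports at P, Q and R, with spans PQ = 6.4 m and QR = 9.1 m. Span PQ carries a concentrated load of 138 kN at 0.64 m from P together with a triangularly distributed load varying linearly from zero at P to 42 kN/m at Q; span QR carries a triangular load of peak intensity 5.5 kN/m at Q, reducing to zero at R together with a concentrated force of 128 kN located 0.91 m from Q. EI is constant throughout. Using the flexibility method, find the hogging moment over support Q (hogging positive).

M_Q = 141.7 kN·m

Take M_Q as the redundant. Released structure: two simple spans PQ and QR with a hinge at Q.
End slopes at the hinge Q, treating each span as simply supported:
  span PQ: point load 138 at a = 0.64: Pab(L + a)/(6LEI) = 93.27/EI
  span PQ: triangular load, peak 42: w₀L³/(45EI) = 244.7/EI
  span QR: triangular load, peak 5.5: w₀L³/(45EI) = 92.1/EI
  span QR: point load 128 at a = 0.91: Pab(L + b)/(6LEI) = 302.1/EI
  relative rotation θ_0 = (337.9 + 394.2)/EI = 732.1/EI
A unit hogging moment at Q produces rotation L₁/(3EI) + L₂/(3EI) = 5.167/EI.
Compatibility: M_Q·(L₁+L₂)/(3EI) = θ_0, giving M_Q = 141.7 kN·m (hogging).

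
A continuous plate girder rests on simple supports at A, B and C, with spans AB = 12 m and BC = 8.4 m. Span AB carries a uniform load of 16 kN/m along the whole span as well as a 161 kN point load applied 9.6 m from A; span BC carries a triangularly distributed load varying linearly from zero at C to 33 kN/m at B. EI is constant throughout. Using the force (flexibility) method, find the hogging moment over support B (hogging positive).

M_B = 397 kN·m

Take M_B as the redundant. Released structure: two simple spans AB and BC with a hinge at B.
End slopes at the hinge B, treating each span as simply supported:
  span AB: UDL 16: wL³/(24EI) = 1152/EI
  span AB: point load 161 at a = 9.6: Pab(L + a)/(6LEI) = 1113/EI
  span BC: triangular load, peak 33: w₀L³/(45EI) = 434.6/EI
  relative rotation θ_0 = (2265 + 434.6)/EI = 2699/EI
A unit hogging moment at B produces rotation L₁/(3EI) + L₂/(3EI) = 6.8/EI.
Compatibility: M_B·(L₁+L₂)/(3EI) = θ_0, giving M_B = 397 kN·m (hogging).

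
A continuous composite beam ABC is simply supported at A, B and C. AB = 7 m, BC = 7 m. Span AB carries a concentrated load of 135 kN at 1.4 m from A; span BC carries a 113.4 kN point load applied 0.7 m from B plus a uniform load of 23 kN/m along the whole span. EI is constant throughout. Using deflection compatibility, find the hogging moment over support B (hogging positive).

M_B = 149.7 kN·m

Insert a hinge at B; M_B is the redundant, and each span becomes simply supported.
End slopes at the hinge B, treating each span as simply supported:
  span AB: point load 135 at a = 1.4: Pab(L + a)/(6LEI) = 211.7/EI
  span BC: point load 113.4 at a = 0.7: Pab(L + b)/(6LEI) = 158.4/EI
  span BC: UDL 23: wL³/(24EI) = 328.7/EI
  relative rotation θ_0 = (211.7 + 487.1)/EI = 698.8/EI
A unit hogging moment at B produces rotation L₁/(3EI) + L₂/(3EI) = 4.667/EI.
Compatibility: M_B·(L₁+L₂)/(3EI) = θ_0, giving M_B = 149.7 kN·m (hogging).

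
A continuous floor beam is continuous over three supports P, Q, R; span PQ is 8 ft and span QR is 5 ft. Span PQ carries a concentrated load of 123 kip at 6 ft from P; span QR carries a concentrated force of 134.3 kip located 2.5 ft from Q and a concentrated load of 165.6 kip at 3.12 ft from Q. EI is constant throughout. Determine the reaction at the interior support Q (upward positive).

R_Q = 286.4 kip

Release continuity at Q by inserting a hinge; the redundant is the internal moment M_Q. The primary structure is two simply-supported spans PQ and QR.
End slopes at the hinge Q, treating each span as simply supported:
  span PQ: point load 123 at a = 6: Pab(L + a)/(6LEI) = 430.5/EI
  span QR: point load 134.3 at a = 2.5: Pab(L + b)/(6LEI) = 209.8/EI
  span QR: point load 165.6 at a = 3.12: Pab(L + b)/(6LEI) = 222.8/EI
  relative rotation θ_0 = (430.5 + 432.6)/EI = 863.1/EI
A unit hogging moment at Q produces rotation L₁/(3EI) + L₂/(3EI) = 4.333/EI.
Compatibility: M_Q·(L₁+L₂)/(3EI) = θ_0, giving M_Q = 199.2 kip·ft (hogging).
Span PQ, ΣM about P with M_Q applied at Q: R_Q^{PQ}·8 = 738 + 199.2, so R_Q^{PQ} = 117.1 kip and R_P = 123 − 117.1 = 5.853 kip.
Span QR, ΣM about R: R_Q^{QR}·5 = 647.1 + 199.2, so R_Q^{QR} = 169.3 kip and R_R = 299.9 − 169.3 = 130.6 kip.
R_Q = 117.1 + 169.3 = 286.4 kip.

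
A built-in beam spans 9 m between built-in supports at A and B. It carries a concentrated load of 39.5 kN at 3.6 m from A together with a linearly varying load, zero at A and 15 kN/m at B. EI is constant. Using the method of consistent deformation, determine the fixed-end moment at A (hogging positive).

M_A = 91.69 kN·m

Release both end moments; the primary structure is a simply-supported span AB with redundants M_A and M_B.
Simple-span end rotations at A and B under the given loads:
  at A: point load 39.5 at a = 3.6: Pab(L + b)/(6LEI) = 204.8/EI
  at B: point load 39.5 at a = 3.6: Pab(L + a)/(6LEI) = 179.2/EI
  at A: triangular load, peak 15: 7w₀L³/(360EI) = 212.6/EI
  at B: triangular load, peak 15: w₀L³/(45EI) = 243/EI
  θ_A0 = 417.4/EI,  θ_B0 = 422.2/EI
Flexibility coefficients: a unit moment at one end gives L/(3EI) there and L/(6EI) at the far end, so f₁₁ = f₂₂ = 3/EI and f₁₂ = f₂₁ = 1.5/EI.
Compatibility — zero rotation at each built-in end:
  3 M_A + 1.5 M_B = 417.4
  1.5 M_A + 3 M_B = 422.2
Solving the pair gives M_A = 91.69 kN·m and M_B = 94.88 kN·m (hogging).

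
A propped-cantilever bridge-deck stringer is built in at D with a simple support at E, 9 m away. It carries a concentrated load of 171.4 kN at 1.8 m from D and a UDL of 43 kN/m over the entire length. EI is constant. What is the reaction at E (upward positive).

Remove the prop at E; the released (primary) structure is a cantilever built in at D.
Free-end deflection of the primary structure under the applied loading (downward +):
  point load 171.4 at a = 1.8: Pa²(3L − a)/(6EI) = 2332/EI
  UDL 43: wL⁴/(8EI) = 35265/EI
  δ_0 = 37598/EI
Tip deflection under a unit load at E: L³/(3EI) = 243/EI.
The prop prevents deflection at E: R_E = δ_0/δ_{EE} = 37598/243 = 154.7 kN.

R_E = 154.7 kN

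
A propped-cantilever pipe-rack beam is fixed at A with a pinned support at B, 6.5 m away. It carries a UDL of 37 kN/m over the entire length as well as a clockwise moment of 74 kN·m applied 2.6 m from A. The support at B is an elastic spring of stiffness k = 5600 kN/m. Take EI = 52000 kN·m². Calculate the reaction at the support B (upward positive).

Release the roller at B. Primary structure: cantilever fixed at A.
Deflection at B on the released cantilever, summing each load's contribution:
  UDL 37: wL⁴/(8EI) = 8256/EI
  clockwise couple 74 at a = 2.6: M₀a(2L − a)/(2EI) = 1000/EI
  δ_0 = 9256/EI
Tip deflection under a unit load at B: L³/(3EI) = 91.54/EI.
With EI = 52000 kN·m²: δ_0 = 0.17801 m and δ_{BB} = 0.00176 m/kN.
Compatibility — the spring shortens by R_B/k under the reaction it provides: δ_0 − R_B·δ_{BB} = R_B/k. With 1/k = 0.000179 m/kN, R_B = δ_0 / (δ_{BB} + 1/k) = 0.17801 / (0.00176 + 0.000179) = 91.8 kN.

R_B = 91.8 kN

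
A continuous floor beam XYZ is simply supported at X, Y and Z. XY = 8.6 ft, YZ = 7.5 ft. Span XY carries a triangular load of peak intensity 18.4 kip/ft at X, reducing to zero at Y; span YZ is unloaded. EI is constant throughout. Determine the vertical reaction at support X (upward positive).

R_X = 47.82 kip

Release continuity at Y by inserting a hinge; the redundant is the internal moment M_Y. The primary structure is two simply-supported spans XY and YZ.
Discontinuity in slope at Y on the released structure — sum the simple-span end rotations:
  span XY: triangular load, peak 18.4: 7w₀L³/(360EI) = 227.6/EI
  relative rotation θ_0 = (227.6 + 0)/EI = 227.6/EI
A unit hogging moment at Y produces rotation L₁/(3EI) + L₂/(3EI) = 5.367/EI.
Slope continuity at Y: θ_0 = M_Y·5.367/EI, so M_Y = 227.6/5.367 = 42.4 kip·ft (hogging).
Span XY, ΣM about X with M_Y applied at Y: R_Y^{XY}·8.6 = 226.8 + 42.4, so R_Y^{XY} = 31.3 kip and R_X = 79.12 − 31.3 = 47.82 kip.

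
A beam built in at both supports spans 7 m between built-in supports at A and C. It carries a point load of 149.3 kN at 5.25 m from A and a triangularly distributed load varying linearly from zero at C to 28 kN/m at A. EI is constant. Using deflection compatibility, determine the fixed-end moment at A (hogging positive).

Take the two fixed-end moments M_A, M_C as redundants; the released structure is the simple span AC.
On the primary (simply-supported) span, the end slopes from the loading are:
  at A: point load 149.3 at a = 5.25: Pab(L + b)/(6LEI) = 285.8/EI
  at C: point load 149.3 at a = 5.25: Pab(L + a)/(6LEI) = 400.1/EI
  at A: triangular load, peak 28: w₀L³/(45EI) = 213.4/EI
  at C: triangular load, peak 28: 7w₀L³/(360EI) = 186.7/EI
  θ_A0 = 499.2/EI,  θ_C0 = 586.8/EI
Flexibility coefficients: a unit moment at one end gives L/(3EI) there and L/(6EI) at the far end, so f₁₁ = f₂₂ = 2.333/EI and f₁₂ = f₂₁ = 1.167/EI.
Compatibility — zero rotation at each built-in end:
  2.333 M_A + 1.167 M_C = 499.2
  1.167 M_A + 2.333 M_C = 586.8
Solving the pair gives M_A = 117.6 kN·m and M_C = 192.7 kN·m (hogging).

M_A = 117.6 kN·m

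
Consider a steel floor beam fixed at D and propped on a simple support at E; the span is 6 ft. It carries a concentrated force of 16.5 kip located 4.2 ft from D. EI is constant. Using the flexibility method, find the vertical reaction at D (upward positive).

Remove the prop at E; the released (primary) structure is a cantilever built in at D.
Deflection at E on the released cantilever, summing each load's contribution:
  point load 16.5 at a = 4.2: Pa²(3L − a)/(6EI) = 669.4/EI
Tip deflection under a unit load at E: L³/(3EI) = 72/EI.
Compatibility at E: δ_0 − R_E·δ_{EE} = 0, so R_E = 669.4/72 = 9.298 kip.
Vertical equilibrium: R_D = ΣP − R_E = 16.5 − 9.298 = 7.202 kip.

R_D = 7.202 kip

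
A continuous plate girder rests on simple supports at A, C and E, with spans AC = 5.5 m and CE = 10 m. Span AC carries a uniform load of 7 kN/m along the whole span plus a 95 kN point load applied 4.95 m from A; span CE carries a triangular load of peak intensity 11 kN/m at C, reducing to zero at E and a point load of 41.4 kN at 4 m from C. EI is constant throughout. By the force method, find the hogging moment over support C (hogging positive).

Insert a hinge at C; M_C is the redundant, and each span becomes simply supported.
Rotations at C on the released spans (each span's end-slope, ×1/EI):
  span AC: UDL 7: wL³/(24EI) = 48.53/EI
  span AC: point load 95 at a = 4.95: Pab(L + a)/(6LEI) = 81.9/EI
  span CE: triangular load, peak 11: w₀L³/(45EI) = 244.4/EI
  span CE: point load 41.4 at a = 4: Pab(L + b)/(6LEI) = 265/EI
  relative rotation θ_0 = (130.4 + 509.4)/EI = 639.8/EI
A unit hogging moment at C produces rotation L₁/(3EI) + L₂/(3EI) = 5.167/EI.
Compatibility: M_C·(L₁+L₂)/(3EI) = θ_0, giving M_C = 123.8 kN·m (hogging).

M_C = 123.8 kN·m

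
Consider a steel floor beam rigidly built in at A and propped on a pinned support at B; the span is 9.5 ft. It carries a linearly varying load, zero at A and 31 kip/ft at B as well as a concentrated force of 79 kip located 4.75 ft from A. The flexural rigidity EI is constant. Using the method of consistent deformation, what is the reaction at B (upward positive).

R_B = 105.7 kip

Remove the prop at B; the released (primary) structure is a cantilever built in at A.
Primary-structure tip deflection at B by superposition:
  triangular load, peak 31 at the free end: 11w₀L⁴/(120EI) = 23146/EI
  point load 79 at a = 4.75: Pa²(3L − a)/(6EI) = 7055/EI
  δ_0 = 30201/EI
Tip deflection under a unit load at B: L³/(3EI) = 285.8/EI.
The prop prevents deflection at B: R_B = δ_0/δ_{BB} = 30201/285.8 = 105.7 kip.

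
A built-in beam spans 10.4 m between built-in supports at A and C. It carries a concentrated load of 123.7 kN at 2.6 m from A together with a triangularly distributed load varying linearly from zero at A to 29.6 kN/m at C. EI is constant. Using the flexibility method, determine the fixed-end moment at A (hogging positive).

M_A = 287.6 kN·m

Take the two fixed-end moments M_A, M_C as redundants; the released structure is the simple span AC.
On the primary (simply-supported) span, the end slopes from the loading are:
  at A: point load 123.7 at a = 2.6: Pab(L + b)/(6LEI) = 731.7/EI
  at C: point load 123.7 at a = 2.6: Pab(L + a)/(6LEI) = 522.6/EI
  at A: triangular load, peak 29.6: 7w₀L³/(360EI) = 647.4/EI
  at C: triangular load, peak 29.6: w₀L³/(45EI) = 739.9/EI
  θ_A0 = 1379/EI,  θ_C0 = 1263/EI
Flexibility coefficients: a unit moment at one end gives L/(3EI) there and L/(6EI) at the far end, so f₁₁ = f₂₂ = 3.467/EI and f₁₂ = f₂₁ = 1.733/EI.
Compatibility — zero rotation at each built-in end:
  3.467 M_A + 1.733 M_C = 1379
  1.733 M_A + 3.467 M_C = 1263
Solving the pair gives M_A = 287.6 kN·m and M_C = 220.4 kN·m (hogging).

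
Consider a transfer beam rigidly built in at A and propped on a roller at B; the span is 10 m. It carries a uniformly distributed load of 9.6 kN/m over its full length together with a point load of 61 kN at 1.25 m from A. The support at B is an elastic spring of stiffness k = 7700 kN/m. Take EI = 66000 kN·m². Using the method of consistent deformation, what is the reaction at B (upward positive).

R_B = 36.43 kN

Choose R_B as the redundant. The primary structure is the cantilever fixed at A.
Primary-structure tip deflection at B by superposition:
  UDL 9.6: wL⁴/(8EI) = 12000/EI
  point load 61 at a = 1.25: Pa²(3L − a)/(6EI) = 456.7/EI
  δ_0 = 12457/EI
Flexibility coefficient — unit upward force at B: δ_{BB} = L³/(3EI) = 333.3/EI.
With EI = 66000 kN·m²: δ_0 = 0.18874 m and δ_{BB} = 0.005051 m/kN.
Compatibility — the spring shortens by R_B/k under the reaction it provides: δ_0 − R_B·δ_{BB} = R_B/k. With 1/k = 0.00013 m/kN, R_B = δ_0 / (δ_{BB} + 1/k) = 0.18874 / (0.005051 + 0.00013) = 36.43 kN.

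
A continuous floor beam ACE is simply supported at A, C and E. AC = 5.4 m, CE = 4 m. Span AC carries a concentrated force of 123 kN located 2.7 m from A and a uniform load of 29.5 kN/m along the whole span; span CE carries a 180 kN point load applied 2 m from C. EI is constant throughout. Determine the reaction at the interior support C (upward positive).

R_C = 314.2 kN

Insert a hinge at C; M_C is the redundant, and each span becomes simply supported.
Discontinuity in slope at C on the released structure — sum the simple-span end rotations:
  span AC: point load 123 at a = 2.7: Pab(L + a)/(6LEI) = 224.2/EI
  span AC: UDL 29.5: wL³/(24EI) = 193.5/EI
  span CE: point load 180 at a = 2: Pab(L + b)/(6LEI) = 180/EI
  relative rotation θ_0 = (417.7 + 180)/EI = 597.7/EI
A unit hogging moment at C produces rotation L₁/(3EI) + L₂/(3EI) = 3.133/EI.
Slope continuity at C: θ_0 = M_C·3.133/EI, so M_C = 597.7/3.133 = 190.8 kN·m (hogging).
Span AC, ΣM about A with M_C applied at C: R_C^{AC}·5.4 = 762.2 + 190.8, so R_C^{AC} = 176.5 kN and R_A = 282.3 − 176.5 = 105.8 kN.
Span CE, ΣM about E: R_C^{CE}·4 = 360 + 190.8, so R_C^{CE} = 137.7 kN and R_E = 180 − 137.7 = 42.31 kN.
R_C = 176.5 + 137.7 = 314.2 kN.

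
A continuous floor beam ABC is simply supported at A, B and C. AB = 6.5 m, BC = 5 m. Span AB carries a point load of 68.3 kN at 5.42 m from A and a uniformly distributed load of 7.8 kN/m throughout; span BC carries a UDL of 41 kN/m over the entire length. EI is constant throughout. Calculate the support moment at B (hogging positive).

Insert a hinge at B; M_B is the redundant, and each span becomes simply supported.
Discontinuity in slope at B on the released structure — sum the simple-span end rotations:
  span AB: point load 68.3 at a = 5.42: Pab(L + a)/(6LEI) = 122.2/EI
  span AB: UDL 7.8: wL³/(24EI) = 89.25/EI
  span BC: UDL 41: wL³/(24EI) = 213.5/EI
  relative rotation θ_0 = (211.4 + 213.5)/EI = 425/EI
A unit hogging moment at B produces rotation L₁/(3EI) + L₂/(3EI) = 3.833/EI.
Compatibility: M_B·(L₁+L₂)/(3EI) = θ_0, giving M_B = 110.9 kN·m (hogging).

M_B = 110.9 kN·m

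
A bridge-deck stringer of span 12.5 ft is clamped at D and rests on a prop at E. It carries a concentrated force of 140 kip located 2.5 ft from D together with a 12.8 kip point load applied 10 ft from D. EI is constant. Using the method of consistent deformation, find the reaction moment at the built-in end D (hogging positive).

Release the roller at E. Primary structure: cantilever fixed at D.
Deflection at E on the released cantilever, summing each load's contribution:
  point load 140 at a = 2.5: Pa²(3L − a)/(6EI) = 5104/EI
  point load 12.8 at a = 10: Pa²(3L − a)/(6EI) = 5867/EI
  δ_0 = 10971/EI
Flexibility coefficient — unit upward force at E: δ_{EE} = L³/(3EI) = 651/EI.
Compatibility at E: δ_0 − R_E·δ_{EE} = 0, so R_E = 10971/651 = 16.85 kip.
Moment equilibrium about D: M_D = Σ(load moments about D) − R_E·L = 478 − 16.85×12.5 = 267.4 kip·ft.

M_D = 267.4 kip·ft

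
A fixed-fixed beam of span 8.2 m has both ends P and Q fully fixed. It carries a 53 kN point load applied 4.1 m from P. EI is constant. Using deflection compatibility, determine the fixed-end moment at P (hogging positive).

Take the two fixed-end moments M_P, M_Q as redundants; the released structure is the simple span PQ.
On the primary (simply-supported) span, the end slopes from the loading are:
  at P: point load 53 at a = 4.1: Pab(L + b)/(6LEI) = 222.7/EI
  at Q: point load 53 at a = 4.1: Pab(L + a)/(6LEI) = 222.7/EI
  θ_P0 = 222.7/EI,  θ_Q0 = 222.7/EI
Flexibility coefficients: a unit moment at one end gives L/(3EI) there and L/(6EI) at the far end, so f₁₁ = f₂₂ = 2.733/EI and f₁₂ = f₂₁ = 1.367/EI.
Compatibility — zero rotation at each built-in end:
  2.733 M_P + 1.367 M_Q = 222.7
  1.367 M_P + 2.733 M_Q = 222.7
Solving the pair gives M_P = 54.33 kN·m and M_Q = 54.33 kN·m (hogging).

M_P = 54.33 kN·m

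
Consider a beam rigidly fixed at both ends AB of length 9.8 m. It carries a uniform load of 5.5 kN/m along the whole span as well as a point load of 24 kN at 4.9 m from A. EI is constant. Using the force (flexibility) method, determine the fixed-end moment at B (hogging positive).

Take the two fixed-end moments M_A, M_B as redundants; the released structure is the simple span AB.
On the primary (simply-supported) span, the end slopes from the loading are:
  at A: UDL 5.5: wL³/(24EI) = 215.7/EI
  at B: UDL 5.5: wL³/(24EI) = 215.7/EI
  at A: point load 24 at a = 4.9: Pab(L + b)/(6LEI) = 144.1/EI
  at B: point load 24 at a = 4.9: Pab(L + a)/(6LEI) = 144.1/EI
  θ_A0 = 359.7/EI,  θ_B0 = 359.7/EI
Flexibility coefficients: a unit moment at one end gives L/(3EI) there and L/(6EI) at the far end, so f₁₁ = f₂₂ = 3.267/EI and f₁₂ = f₂₁ = 1.633/EI.
Compatibility — zero rotation at each built-in end:
  3.267 M_A + 1.633 M_B = 359.7
  1.633 M_A + 3.267 M_B = 359.7
Solving the pair gives M_A = 73.42 kN·m and M_B = 73.42 kN·m (hogging).

M_B = 73.42 kN·m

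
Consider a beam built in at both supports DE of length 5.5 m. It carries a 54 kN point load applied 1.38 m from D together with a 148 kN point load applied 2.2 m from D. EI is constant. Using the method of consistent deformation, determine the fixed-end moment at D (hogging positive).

Release both end moments; the primary structure is a simply-supported span DE with redundants M_D and M_E.
End rotations of the released simple span under the applied load (×1/EI):
  at D: point load 54 at a = 1.38: Pab(L + b)/(6LEI) = 89.5/EI
  at E: point load 54 at a = 1.38: Pab(L + a)/(6LEI) = 64.01/EI
  at D: point load 148 at a = 2.2: Pab(L + b)/(6LEI) = 286.5/EI
  at E: point load 148 at a = 2.2: Pab(L + a)/(6LEI) = 250.7/EI
  θ_D0 = 376/EI,  θ_E0 = 314.7/EI
Flexibility coefficients: a unit moment at one end gives L/(3EI) there and L/(6EI) at the far end, so f₁₁ = f₂₂ = 1.833/EI and f₁₂ = f₂₁ = 0.9167/EI.
Compatibility — zero rotation at each built-in end:
  1.833 M_D + 0.9167 M_E = 376
  0.9167 M_D + 1.833 M_E = 314.7
Solving the pair gives M_D = 159 kN·m and M_E = 92.15 kN·m (hogging).

M_D = 159 kN·m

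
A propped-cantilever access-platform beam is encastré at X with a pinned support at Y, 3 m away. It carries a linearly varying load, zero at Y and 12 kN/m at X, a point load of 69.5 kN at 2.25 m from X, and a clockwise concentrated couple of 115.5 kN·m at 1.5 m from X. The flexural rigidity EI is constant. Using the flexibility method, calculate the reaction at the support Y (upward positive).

R_Y = 90.89 kN

Release the roller at Y. Primary structure: cantilever fixed at X.
Free-end deflection of the primary structure under the applied loading (downward +):
  triangular load, peak 12 at the fixed end: w₀L⁴/(30EI) = 32.4/EI
  point load 69.5 at a = 2.25: Pa²(3L − a)/(6EI) = 395.8/EI
  clockwise couple 115.5 at a = 1.5: M₀a(2L − a)/(2EI) = 389.8/EI
  δ_0 = 818/EI
Flexibility coefficient — unit upward force at Y: δ_{YY} = L³/(3EI) = 9/EI.
The prop prevents deflection at Y: R_Y = δ_0/δ_{YY} = 818/9 = 90.89 kN.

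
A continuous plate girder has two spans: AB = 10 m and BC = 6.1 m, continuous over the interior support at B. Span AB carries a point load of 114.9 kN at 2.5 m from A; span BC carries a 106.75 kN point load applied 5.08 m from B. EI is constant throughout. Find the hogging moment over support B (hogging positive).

Release continuity at B by inserting a hinge; the redundant is the internal moment M_B. The primary structure is two simply-supported spans AB and BC.
Rotations at B on the released spans (each span's end-slope, ×1/EI):
  span AB: point load 114.9 at a = 2.5: Pab(L + a)/(6LEI) = 448.8/EI
  span BC: point load 106.75 at a = 5.08: Pab(L + b)/(6LEI) = 107.6/EI
  relative rotation θ_0 = (448.8 + 107.6)/EI = 556.4/EI
A unit hogging moment at B produces rotation L₁/(3EI) + L₂/(3EI) = 5.367/EI.
Compatibility: M_B·(L₁+L₂)/(3EI) = θ_0, giving M_B = 103.7 kN·m (hogging).

M_B = 103.7 kN·m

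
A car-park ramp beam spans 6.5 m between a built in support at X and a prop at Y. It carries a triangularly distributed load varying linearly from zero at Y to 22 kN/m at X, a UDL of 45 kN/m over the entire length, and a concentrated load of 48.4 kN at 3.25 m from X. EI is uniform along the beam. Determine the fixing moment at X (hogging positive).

M_X = 358.6 kN·m

Remove the prop at Y; the released (primary) structure is a cantilever built in at X.
Free-end deflection of the primary structure under the applied loading (downward +):
  triangular load, peak 22 at the fixed end: w₀L⁴/(30EI) = 1309/EI
  UDL 45: wL⁴/(8EI) = 10041/EI
  point load 48.4 at a = 3.25: Pa²(3L − a)/(6EI) = 1385/EI
  δ_0 = 12735/EI
Tip deflection under a unit load at Y: L³/(3EI) = 91.54/EI.
Compatibility at Y: δ_0 − R_Y·δ_{YY} = 0, so R_Y = 12735/91.54 = 139.1 kN.
Moment equilibrium about X: M_X = Σ(load moments about X) − R_Y·L = 1263 − 139.1×6.5 = 358.6 kN·m.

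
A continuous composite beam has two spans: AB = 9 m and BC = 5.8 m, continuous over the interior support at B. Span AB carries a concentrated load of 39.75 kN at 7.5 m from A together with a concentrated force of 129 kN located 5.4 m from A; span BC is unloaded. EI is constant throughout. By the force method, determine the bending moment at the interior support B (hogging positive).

Insert a hinge at B; M_B is the redundant, and each span becomes simply supported.
End slopes at the hinge B, treating each span as simply supported:
  span AB: point load 39.75 at a = 7.5: Pab(L + a)/(6LEI) = 136.6/EI
  span AB: point load 129 at a = 5.4: Pab(L + a)/(6LEI) = 668.7/EI
  relative rotation θ_0 = (805.4 + 0)/EI = 805.4/EI
A unit hogging moment at B produces rotation L₁/(3EI) + L₂/(3EI) = 4.933/EI.
Slope continuity at B: θ_0 = M_B·4.933/EI, so M_B = 805.4/4.933 = 163.3 kN·m (hogging).

M_B = 163.3 kN·m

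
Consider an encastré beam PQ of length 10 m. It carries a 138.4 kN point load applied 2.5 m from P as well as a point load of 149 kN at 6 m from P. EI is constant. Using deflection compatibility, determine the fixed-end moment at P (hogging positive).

Take the two fixed-end moments M_P, M_Q as redundants; the released structure is the simple span PQ.
End rotations of the released simple span under the applied load (×1/EI):
  at P: point load 138.4 at a = 2.5: Pab(L + b)/(6LEI) = 756.9/EI
  at Q: point load 138.4 at a = 2.5: Pab(L + a)/(6LEI) = 540.6/EI
  at P: point load 149 at a = 6: Pab(L + b)/(6LEI) = 834.4/EI
  at Q: point load 149 at a = 6: Pab(L + a)/(6LEI) = 953.6/EI
  θ_P0 = 1591/EI,  θ_Q0 = 1494/EI
Flexibility coefficients: a unit moment at one end gives L/(3EI) there and L/(6EI) at the far end, so f₁₁ = f₂₂ = 3.333/EI and f₁₂ = f₂₁ = 1.667/EI.
Compatibility — zero rotation at each built-in end:
  3.333 M_P + 1.667 M_Q = 1591
  1.667 M_P + 3.333 M_Q = 1494
Solving the pair gives M_P = 337.7 kN·m and M_Q = 279.4 kN·m (hogging).

M_P = 337.7 kN·m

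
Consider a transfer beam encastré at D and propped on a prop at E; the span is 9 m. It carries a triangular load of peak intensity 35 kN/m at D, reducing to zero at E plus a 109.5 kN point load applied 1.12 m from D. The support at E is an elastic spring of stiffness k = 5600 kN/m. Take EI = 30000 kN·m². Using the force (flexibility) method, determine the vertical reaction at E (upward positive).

Take the reaction at E as the redundant and release it; the primary structure is a cantilever fixed at D.
Deflection at E on the released cantilever, summing each load's contribution:
  triangular load, peak 35 at the fixed end: w₀L⁴/(30EI) = 7654/EI
  point load 109.5 at a = 1.12: Pa²(3L − a)/(6EI) = 592.5/EI
  δ_0 = 8247/EI
Flexibility coefficient — unit upward force at E: δ_{EE} = L³/(3EI) = 243/EI.
With EI = 30000 kN·m²: δ_0 = 0.2749 m and δ_{EE} = 0.0081 m/kN.
Compatibility — the spring shortens by R_E/k under the reaction it provides: δ_0 − R_E·δ_{EE} = R_E/k. With 1/k = 0.000179 m/kN, R_E = δ_0 / (δ_{EE} + 1/k) = 0.2749 / (0.0081 + 0.000179) = 33.21 kN.

R_E = 33.21 kN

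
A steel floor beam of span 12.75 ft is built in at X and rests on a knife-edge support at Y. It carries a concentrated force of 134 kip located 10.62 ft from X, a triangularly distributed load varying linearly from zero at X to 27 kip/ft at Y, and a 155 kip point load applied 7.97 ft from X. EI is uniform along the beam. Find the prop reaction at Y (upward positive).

R_Y = 267.3 kip

Take the reaction at Y as the redundant and release it; the primary structure is a cantilever fixed at X.
Free-end deflection of the primary structure under the applied loading (downward +):
  point load 134 at a = 10.62: Pa²(3L − a)/(6EI) = 69596/EI
  triangular load, peak 27 at the free end: 11w₀L⁴/(120EI) = 65406/EI
  point load 155 at a = 7.97: Pa²(3L − a)/(6EI) = 49688/EI
  δ_0 = 184690/EI
Flexibility coefficient — unit upward force at Y: δ_{YY} = L³/(3EI) = 690.9/EI.
The prop prevents deflection at Y: R_Y = δ_0/δ_{YY} = 184690/690.9 = 267.3 kip.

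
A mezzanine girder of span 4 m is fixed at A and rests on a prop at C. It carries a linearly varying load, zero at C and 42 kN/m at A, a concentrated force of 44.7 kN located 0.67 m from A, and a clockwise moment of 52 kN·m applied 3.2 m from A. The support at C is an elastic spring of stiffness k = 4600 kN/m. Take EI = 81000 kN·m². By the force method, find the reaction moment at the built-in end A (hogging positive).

M_A = 112.2 kN·m

Release the roller at C. Primary structure: cantilever fixed at A.
Deflection at C on the released cantilever, summing each load's contribution:
  triangular load, peak 42 at the fixed end: w₀L⁴/(30EI) = 358.4/EI
  point load 44.7 at a = 0.67: Pa²(3L − a)/(6EI) = 37.89/EI
  clockwise couple 52 at a = 3.2: M₀a(2L − a)/(2EI) = 399.4/EI
  δ_0 = 795.7/EI
Flexibility coefficient — unit upward force at C: δ_{CC} = L³/(3EI) = 21.33/EI.
With EI = 81000 kN·m²: δ_0 = 0.009823 m and δ_{CC} = 0.000263 m/kN.
Compatibility — the spring shortens by R_C/k under the reaction it provides: δ_0 − R_C·δ_{CC} = R_C/k. With 1/k = 0.000217 m/kN, R_C = δ_0 / (δ_{CC} + 1/k) = 0.009823 / (0.000263 + 0.000217) = 20.43 kN.
Moment equilibrium about A: M_A = Σ(load moments about A) − R_C·L = 193.9 − 20.43×4 = 112.2 kN·m.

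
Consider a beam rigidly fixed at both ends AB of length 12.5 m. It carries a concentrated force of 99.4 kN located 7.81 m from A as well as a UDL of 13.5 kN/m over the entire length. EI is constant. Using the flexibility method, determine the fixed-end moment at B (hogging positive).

M_B = 357.8 kN·m

Take the two fixed-end moments M_A, M_B as redundants; the released structure is the simple span AB.
End rotations of the released simple span under the applied load (×1/EI):
  at A: point load 99.4 at a = 7.81: Pab(L + b)/(6LEI) = 834.5/EI
  at B: point load 99.4 at a = 7.81: Pab(L + a)/(6LEI) = 986/EI
  at A: UDL 13.5: wL³/(24EI) = 1099/EI
  at B: UDL 13.5: wL³/(24EI) = 1099/EI
  θ_A0 = 1933/EI,  θ_B0 = 2085/EI
Flexibility coefficients: a unit moment at one end gives L/(3EI) there and L/(6EI) at the far end, so f₁₁ = f₂₂ = 4.167/EI and f₁₂ = f₂₁ = 2.083/EI.
Compatibility — zero rotation at each built-in end:
  4.167 M_A + 2.083 M_B = 1933
  2.083 M_A + 4.167 M_B = 2085
Solving the pair gives M_A = 285.1 kN·m and M_B = 357.8 kN·m (hogging).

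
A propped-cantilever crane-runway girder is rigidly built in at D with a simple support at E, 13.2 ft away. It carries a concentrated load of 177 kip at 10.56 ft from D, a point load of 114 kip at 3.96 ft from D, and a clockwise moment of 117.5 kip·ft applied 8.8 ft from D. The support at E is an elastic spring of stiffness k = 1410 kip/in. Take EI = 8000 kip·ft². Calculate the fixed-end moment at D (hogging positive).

M_D = 455 kip·ft

Take the reaction at E as the redundant and release it; the primary structure is a cantilever fixed at D.
Downward deflection at the released point E due to the loads:
  point load 177 at a = 10.56: Pa²(3L − a)/(6EI) = 95531/EI
  point load 114 at a = 3.96: Pa²(3L − a)/(6EI) = 10619/EI
  clockwise couple 117.5 at a = 8.8: M₀a(2L − a)/(2EI) = 9099/EI
  δ_0 = 115250/EI
Flexibility coefficient — unit upward force at E: δ_{EE} = L³/(3EI) = 766.7/EI.
With EI = 8000 kip·ft²: δ_0 = 14.406 ft and δ_{EE} = 0.095832 ft/kip.
Compatibility — the spring shortens by R_E/k under the reaction it provides: δ_0 − R_E·δ_{EE} = R_E/k. With 1/k = 1/(1410×12) ft/kip = 0.000059 ft/kip, R_E = δ_0 / (δ_{EE} + 1/k) = 14.406 / (0.095832 + 0.000059) = 150.2 kip.
Moment equilibrium about D: M_D = Σ(load moments about D) − R_E·L = 2438 − 150.2×13.2 = 455 kip·ft.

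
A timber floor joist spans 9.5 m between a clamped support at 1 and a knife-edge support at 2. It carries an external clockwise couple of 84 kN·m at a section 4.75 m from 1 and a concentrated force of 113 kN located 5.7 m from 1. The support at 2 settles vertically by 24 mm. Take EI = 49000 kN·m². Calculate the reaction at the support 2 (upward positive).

R_2 = 54.65 kN

Release the roller at 2. Primary structure: cantilever fixed at 1.
Free-end deflection of the primary structure under the applied loading (downward +):
  clockwise couple 84 at a = 4.75: M₀a(2L − a)/(2EI) = 2843/EI
  point load 113 at a = 5.7: Pa²(3L − a)/(6EI) = 13951/EI
  δ_0 = 16794/EI
Flexibility coefficient — unit upward force at 2: δ_{22} = L³/(3EI) = 285.8/EI.
With EI = 49000 kN·m²: δ_0 = 0.34274 m and δ_{22} = 0.005832 m/kN.
Compatibility — the beam at 2 must follow the support down by 0.024 m: δ_0 − R_2·δ_{22} = 0.024, so R_2 = (0.34274 − 0.024)/0.005832 = 54.65 kN.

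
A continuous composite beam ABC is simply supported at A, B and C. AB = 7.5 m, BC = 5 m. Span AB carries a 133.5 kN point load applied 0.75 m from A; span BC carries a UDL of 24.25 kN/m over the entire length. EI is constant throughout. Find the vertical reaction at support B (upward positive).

Insert a hinge at B; M_B is the redundant, and each span becomes simply supported.
Discontinuity in slope at B on the released structure — sum the simple-span end rotations:
  span AB: point load 133.5 at a = 0.75: Pab(L + a)/(6LEI) = 123.9/EI
  span BC: UDL 24.25: wL³/(24EI) = 126.3/EI
  relative rotation θ_0 = (123.9 + 126.3)/EI = 250.2/EI
A unit hogging moment at B produces rotation L₁/(3EI) + L₂/(3EI) = 4.167/EI.
Slope continuity at B: θ_0 = M_B·4.167/EI, so M_B = 250.2/4.167 = 60.05 kN·m (hogging).
Span AB, ΣM about A with M_B applied at B: R_B^{AB}·7.5 = 100.1 + 60.05, so R_B^{AB} = 21.36 kN and R_A = 133.5 − 21.36 = 112.1 kN.
Span BC, ΣM about C: R_B^{BC}·5 = 303.1 + 60.05, so R_B^{BC} = 72.63 kN and R_C = 121.2 − 72.63 = 48.62 kN.
R_B = 21.36 + 72.63 = 93.99 kN.

R_B = 93.99 kN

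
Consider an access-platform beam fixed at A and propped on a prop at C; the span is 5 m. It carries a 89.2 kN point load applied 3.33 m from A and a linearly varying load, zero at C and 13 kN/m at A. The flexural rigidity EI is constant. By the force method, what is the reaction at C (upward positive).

R_C = 52.67 kN

Take the reaction at C as the redundant and release it; the primary structure is a cantilever fixed at A.
Free-end deflection of the primary structure under the applied loading (downward +):
  point load 89.2 at a = 3.33: Pa²(3L − a)/(6EI) = 1924/EI
  triangular load, peak 13 at the fixed end: w₀L⁴/(30EI) = 270.8/EI
  δ_0 = 2195/EI
Flexibility coefficient — unit upward force at C: δ_{CC} = L³/(3EI) = 41.67/EI.
The prop prevents deflection at C: R_C = δ_0/δ_{CC} = 2195/41.67 = 52.67 kN.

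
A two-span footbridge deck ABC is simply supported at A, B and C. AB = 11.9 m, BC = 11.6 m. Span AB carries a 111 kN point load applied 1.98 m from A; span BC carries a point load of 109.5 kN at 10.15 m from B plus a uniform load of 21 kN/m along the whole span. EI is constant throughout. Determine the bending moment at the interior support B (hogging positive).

Take M_B as the redundant. Released structure: two simple spans AB and BC with a hinge at B.
End slopes at the hinge B, treating each span as simply supported:
  span AB: point load 111 at a = 1.98: Pab(L + a)/(6LEI) = 423.8/EI
  span BC: point load 109.5 at a = 10.15: Pab(L + b)/(6LEI) = 302.2/EI
  span BC: UDL 21: wL³/(24EI) = 1366/EI
  relative rotation θ_0 = (423.8 + 1668)/EI = 2092/EI
A unit hogging moment at B produces rotation L₁/(3EI) + L₂/(3EI) = 7.833/EI.
Slope continuity at B: θ_0 = M_B·7.833/EI, so M_B = 2092/7.833 = 267 kN·m (hogging).

M_B = 267 kN·m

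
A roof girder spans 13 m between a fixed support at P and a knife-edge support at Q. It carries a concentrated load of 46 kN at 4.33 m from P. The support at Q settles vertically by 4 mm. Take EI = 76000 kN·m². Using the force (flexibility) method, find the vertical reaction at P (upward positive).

R_P = 39.61 kN

Remove the prop at Q; the released (primary) structure is a cantilever built in at P.
Downward deflection at the released point Q due to the loads:
  point load 46 at a = 4.33: Pa²(3L − a)/(6EI) = 4984/EI
Flexibility coefficient — unit upward force at Q: δ_{QQ} = L³/(3EI) = 732.3/EI.
With EI = 76000 kN·m²: δ_0 = 0.065573 m and δ_{QQ} = 0.009636 m/kN.
Compatibility — the beam at Q must follow the support down by 0.004 m: δ_0 − R_Q·δ_{QQ} = 0.004, so R_Q = (0.065573 − 0.004)/0.009636 = 6.39 kN.
Vertical equilibrium: R_P = ΣP − R_Q = 46 − 6.39 = 39.61 kN.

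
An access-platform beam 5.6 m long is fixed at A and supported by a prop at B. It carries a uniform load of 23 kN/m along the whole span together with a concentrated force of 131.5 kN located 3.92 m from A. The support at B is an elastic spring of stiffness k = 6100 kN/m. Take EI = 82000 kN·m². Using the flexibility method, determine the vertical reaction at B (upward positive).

R_B = 99.54 kN

Choose R_B as the redundant. The primary structure is the cantilever fixed at A.
Free-end deflection of the primary structure under the applied loading (downward +):
  UDL 23: wL⁴/(8EI) = 2827/EI
  point load 131.5 at a = 3.92: Pa²(3L − a)/(6EI) = 4338/EI
  δ_0 = 7165/EI
Tip deflection under a unit load at B: L³/(3EI) = 58.54/EI.
With EI = 82000 kN·m²: δ_0 = 0.08738 m and δ_{BB} = 0.000714 m/kN.
Compatibility — the spring shortens by R_B/k under the reaction it provides: δ_0 − R_B·δ_{BB} = R_B/k. With 1/k = 0.000164 m/kN, R_B = δ_0 / (δ_{BB} + 1/k) = 0.08738 / (0.000714 + 0.000164) = 99.54 kN.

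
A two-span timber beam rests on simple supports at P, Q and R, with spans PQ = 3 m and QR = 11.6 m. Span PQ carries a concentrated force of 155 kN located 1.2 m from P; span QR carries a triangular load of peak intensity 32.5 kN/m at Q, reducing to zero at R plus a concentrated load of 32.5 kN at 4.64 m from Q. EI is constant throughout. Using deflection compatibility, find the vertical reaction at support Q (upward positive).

Take M_Q as the redundant. Released structure: two simple spans PQ and QR with a hinge at Q.
Rotations at Q on the released spans (each span's end-slope, ×1/EI):
  span PQ: point load 155 at a = 1.2: Pab(L + a)/(6LEI) = 78.12/EI
  span QR: triangular load, peak 32.5: w₀L³/(45EI) = 1127/EI
  span QR: point load 32.5 at a = 4.64: Pab(L + b)/(6LEI) = 279.9/EI
  relative rotation θ_0 = (78.12 + 1407)/EI = 1485/EI
A unit hogging moment at Q produces rotation L₁/(3EI) + L₂/(3EI) = 4.867/EI.
Compatibility: M_Q·(L₁+L₂)/(3EI) = θ_0, giving M_Q = 305.2 kN·m (hogging).
Span PQ, ΣM about P with M_Q applied at Q: R_Q^{PQ}·3 = 186 + 305.2, so R_Q^{PQ} = 163.7 kN and R_P = 155 − 163.7 = -8.734 kN.
Span QR, ΣM about R: R_Q^{QR}·11.6 = 1684 + 305.2, so R_Q^{QR} = 171.5 kN and R_R = 221 − 171.5 = 49.52 kN.
R_Q = 163.7 + 171.5 = 335.2 kN.

R_Q = 335.2 kN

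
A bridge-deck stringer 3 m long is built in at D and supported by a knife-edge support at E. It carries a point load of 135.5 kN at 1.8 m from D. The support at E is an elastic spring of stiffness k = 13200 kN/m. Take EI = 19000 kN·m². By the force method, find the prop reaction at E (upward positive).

Take the reaction at E as the redundant and release it; the primary structure is a cantilever fixed at D.
Downward deflection at the released point E due to the loads:
  point load 135.5 at a = 1.8: Pa²(3L − a)/(6EI) = 526.8/EI
Flexibility coefficient — unit upward force at E: δ_{EE} = L³/(3EI) = 9/EI.
With EI = 19000 kN·m²: δ_0 = 0.027728 m and δ_{EE} = 0.000474 m/kN.
Compatibility — the spring shortens by R_E/k under the reaction it provides: δ_0 − R_E·δ_{EE} = R_E/k. With 1/k = 0.000076 m/kN, R_E = δ_0 / (δ_{EE} + 1/k) = 0.027728 / (0.000474 + 0.000076) = 50.46 kN.

R_E = 50.46 kN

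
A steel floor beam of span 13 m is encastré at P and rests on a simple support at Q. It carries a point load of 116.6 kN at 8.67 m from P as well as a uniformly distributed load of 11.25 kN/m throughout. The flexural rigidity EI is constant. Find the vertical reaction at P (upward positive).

R_P = 147.5 kN

Release the roller at Q. Primary structure: cantilever fixed at P.
Deflection at Q on the released cantilever, summing each load's contribution:
  point load 116.6 at a = 8.67: Pa²(3L − a)/(6EI) = 44306/EI
  UDL 11.25: wL⁴/(8EI) = 40164/EI
  δ_0 = 84469/EI
Tip deflection under a unit load at Q: L³/(3EI) = 732.3/EI.
The prop prevents deflection at Q: R_Q = δ_0/δ_{QQ} = 84469/732.3 = 115.3 kN.
Vertical equilibrium: R_P = ΣP − R_Q = 262.9 − 115.3 = 147.5 kN.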